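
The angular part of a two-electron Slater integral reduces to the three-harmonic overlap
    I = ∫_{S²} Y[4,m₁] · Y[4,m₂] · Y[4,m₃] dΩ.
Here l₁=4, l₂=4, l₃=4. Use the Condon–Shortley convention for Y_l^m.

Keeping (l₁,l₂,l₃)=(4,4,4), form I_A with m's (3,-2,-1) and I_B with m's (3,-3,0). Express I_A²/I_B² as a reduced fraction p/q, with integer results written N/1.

10/63

l's match ⇒ only the (l;m) 3-j factors differ between A and B.
A: triangle coeff Δ(4,4,4) = 1/450450; Σ_t [0,1]: t=0:+1/576 t=1:−1/864 = 1/1728; (3j)²=5/1287 [(4 4 4; 3 -2 -1)], sign=-1
B: triangle coeff Δ(4,4,4) = 1/450450; Σ_t [0,1]: t=0:+1/864 t=1:−1/3456 = 1/1152; (3j)²=7/286 [(4 4 4; 3 -3 0)], sign=+1
I_A²/I_B² = (5/1287)/(7/286) = 10/63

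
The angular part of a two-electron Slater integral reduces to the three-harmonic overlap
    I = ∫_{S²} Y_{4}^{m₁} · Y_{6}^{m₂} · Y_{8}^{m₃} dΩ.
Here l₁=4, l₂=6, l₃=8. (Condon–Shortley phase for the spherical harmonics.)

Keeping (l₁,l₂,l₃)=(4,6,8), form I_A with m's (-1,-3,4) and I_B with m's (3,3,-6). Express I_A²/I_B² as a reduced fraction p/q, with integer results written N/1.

3698/1911

Same 4,6,8: normalisation and zero-m 3j drop out of the ratio.
A: Δ: 2! 6! 10! / 19! → 1/23279256; sum: t=0:+1/7257600 t=1:−1/3870720 t=2:+1/26127360 = -43/522547200; 3j²(4 6 8; -1 -3 4) = Δ·Π!·Σ² = 1849/352716  (sign -1)
B: Δ: 2! 6! 10! / 19! → 1/23279256; sum: t=0:+1/87091200 t=1:−1/58060800 = -1/174182400; 3j²(4 6 8; 3 3 -6) = Δ·Π!·Σ² = 7/2584  (sign -1)
I_A²/I_B² = (1849/352716)/(7/2584) = 3698/1911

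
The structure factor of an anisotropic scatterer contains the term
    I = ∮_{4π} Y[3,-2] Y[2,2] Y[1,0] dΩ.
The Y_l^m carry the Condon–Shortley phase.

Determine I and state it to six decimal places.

0.184674

Rules hold: Σm=0, L=6 even, 1≤1≤5.
N = 7·5·3 = 105
Δ = 4!·2!·0!/7! = 1/105
Racah Σ t=2..2: t=2:+1/4 = 1/4
⇒ 3j(3 2 1; 0 0 0)² = 3/35, sgn -1
Racah Σ t=4..4: t=4:+1/24 = 1/24
⇒ 3j(3 2 1; -2 2 0)² = 1/21, sgn -1
4πI² = N·(3j₀)²·(3jₘ)² = 3/7
I = +1·√(0.428571/4π) = 0.18467439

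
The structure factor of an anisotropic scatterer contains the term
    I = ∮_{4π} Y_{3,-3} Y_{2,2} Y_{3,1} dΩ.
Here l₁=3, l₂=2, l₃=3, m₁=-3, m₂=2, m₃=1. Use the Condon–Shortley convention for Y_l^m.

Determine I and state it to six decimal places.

0.132981

Rules hold: Σm=0, L=8 even, 1≤3≤5.
N = 7·5·7 = 245
Δ = 2!·4!·2!/9! = 1/3780
Racah Σ t=0..2: t=0:+1/24 t=1:−1/4 t=2:+1/24 = -1/6
⇒ 3j(3 2 3; 0 0 0)² = 4/105, sgn +1
Racah Σ t=2..2: t=2:+1/96 = 1/96
⇒ 3j(3 2 3; -3 2 1)² = 1/42, sgn +1
4πI² = N·(3j₀)²·(3jₘ)² = 2/9
I = +1·√(0.222222/4π) = 0.13298076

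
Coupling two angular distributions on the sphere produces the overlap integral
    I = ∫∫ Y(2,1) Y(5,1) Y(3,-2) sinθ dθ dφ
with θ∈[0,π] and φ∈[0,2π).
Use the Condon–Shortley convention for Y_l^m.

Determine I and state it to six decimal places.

m-sum 0 ✓  L=10 even ✓  3≤3≤7 ✓
Π(2lᵢ+1) = 5×11×7 = 385
triangle coeff Δ(2,5,3) = 1/2310
Σ_t [2,2]: t=2:+1/144 = 1/144
(3j)²=10/231 [(2 5 3; 0 0 0)], sign=-1
Σ_t [1,1]: t=1:−1/720 = -1/720
(3j)²=4/385 [(2 5 3; 1 1 -2)], sign=+1
⇒ 4πI² = 40/231
I = (-1)√(40/231/(4π)) = -0.11738675

-0.117387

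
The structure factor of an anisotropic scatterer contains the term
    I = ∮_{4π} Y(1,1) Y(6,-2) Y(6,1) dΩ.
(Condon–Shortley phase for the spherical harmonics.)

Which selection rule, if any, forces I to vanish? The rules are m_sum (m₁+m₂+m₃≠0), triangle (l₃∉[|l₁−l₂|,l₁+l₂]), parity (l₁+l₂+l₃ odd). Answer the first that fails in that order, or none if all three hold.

m₁+m₂+m₃ = 1 − 2 + 1 = 0  ✓
triangle: |1−6|=5 ≤ l₃=6 ≤ 1+6=7  ✓
parity: l₁+l₂+l₃ = 13 is odd  ✗

parity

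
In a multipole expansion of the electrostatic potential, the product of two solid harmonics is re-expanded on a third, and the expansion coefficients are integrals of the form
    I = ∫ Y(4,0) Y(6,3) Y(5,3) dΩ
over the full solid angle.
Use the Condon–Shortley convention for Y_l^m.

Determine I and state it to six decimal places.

Σmᵢ = 6 ≠ 0, so the φ-integral vanishes; I = 0

0.000000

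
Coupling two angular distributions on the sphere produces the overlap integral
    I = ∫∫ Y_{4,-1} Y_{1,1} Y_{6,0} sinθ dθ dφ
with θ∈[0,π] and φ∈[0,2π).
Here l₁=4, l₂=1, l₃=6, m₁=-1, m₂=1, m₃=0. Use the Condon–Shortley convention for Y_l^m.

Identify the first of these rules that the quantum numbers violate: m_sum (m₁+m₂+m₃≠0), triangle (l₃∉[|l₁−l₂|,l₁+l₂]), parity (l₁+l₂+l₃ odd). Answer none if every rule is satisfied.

triangle

Σmᵢ = 0  ✓
l₃∈[|l₁−l₂|,l₁+l₂]=[3,5], have l₃=6  ✗
Σlᵢ = 11 ⇒ odd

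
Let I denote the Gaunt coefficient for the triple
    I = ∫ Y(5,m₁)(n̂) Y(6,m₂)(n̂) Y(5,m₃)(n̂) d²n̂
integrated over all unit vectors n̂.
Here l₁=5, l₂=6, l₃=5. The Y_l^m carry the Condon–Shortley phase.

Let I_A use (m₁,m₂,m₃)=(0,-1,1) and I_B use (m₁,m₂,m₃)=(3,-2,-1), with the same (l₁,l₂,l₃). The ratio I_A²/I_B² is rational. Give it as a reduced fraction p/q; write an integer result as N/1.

l's match ⇒ only the (l;m) 3-j factors differ between A and B.
A: triangle coeff Δ(5,6,5) = 1/28588560; Σ_t [1,5]: t=1:−1/138240 t=2:+1/10368 t=3:−1/6912 t=4:+1/34560 t=5:−1/2073600 = -7/259200; (3j)²=28/7293 [(5 6 5; 0 -1 1)], sign=-1
B: triangle coeff Δ(5,6,5) = 1/28588560; Σ_t [0,2]: t=0:+1/138240 t=1:−1/25920 t=2:+1/55296 = -11/829440; (3j)²=11/1326 [(5 6 5; 3 -2 -1)], sign=-1
I_A²/I_B² = (28/7293)/(11/1326) = 56/121

56/121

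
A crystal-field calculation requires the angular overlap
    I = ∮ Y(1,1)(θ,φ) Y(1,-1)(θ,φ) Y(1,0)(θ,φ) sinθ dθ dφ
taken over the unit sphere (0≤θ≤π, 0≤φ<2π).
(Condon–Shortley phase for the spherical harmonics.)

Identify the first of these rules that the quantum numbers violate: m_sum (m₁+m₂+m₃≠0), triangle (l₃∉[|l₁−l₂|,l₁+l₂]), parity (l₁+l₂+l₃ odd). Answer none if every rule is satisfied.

parity

azimuthal sum: 1 − 1 + 0 = 0  ✓
0 ≤ 1 ≤ 2 (triangle on l)  ✓
L = 1 + 1 + 1 = 3 (odd)  ✗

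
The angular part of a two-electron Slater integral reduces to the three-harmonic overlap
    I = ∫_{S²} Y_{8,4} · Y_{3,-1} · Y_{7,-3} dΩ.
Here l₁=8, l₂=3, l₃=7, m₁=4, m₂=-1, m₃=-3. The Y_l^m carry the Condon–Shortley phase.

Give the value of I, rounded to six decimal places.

0.148738

Rules hold: Σm=0, L=18 even, 5≤7≤11.
N = 17·7·15 = 1785
Δ = 4!·12!·2!/19! = 1/5290740
Racah Σ t=1..3: t=1:−1/7257600 t=2:+1/2073600 t=3:−1/7257600 = 1/4838400
⇒ 3j(8 3 7; 0 0 0)² = 252/20995, sgn -1
Racah Σ t=0..2: t=0:+1/46448640 t=1:−1/13063680 t=2:+1/58060800 = -79/2090188800
⇒ 3j(8 3 7; 4 -1 -3)² = 68651/5290740, sgn -1
4πI² = N·(3j₀)²·(3jₘ)² = 1441671/5185765
I = +1·√(0.278005/4π) = 0.14873793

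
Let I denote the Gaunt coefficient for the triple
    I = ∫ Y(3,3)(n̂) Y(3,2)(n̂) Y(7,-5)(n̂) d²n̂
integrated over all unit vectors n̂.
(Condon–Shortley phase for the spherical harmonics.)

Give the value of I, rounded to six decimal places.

l₃=7 ∉ [0,6] — triangle fails ⇒ I = 0

0.000000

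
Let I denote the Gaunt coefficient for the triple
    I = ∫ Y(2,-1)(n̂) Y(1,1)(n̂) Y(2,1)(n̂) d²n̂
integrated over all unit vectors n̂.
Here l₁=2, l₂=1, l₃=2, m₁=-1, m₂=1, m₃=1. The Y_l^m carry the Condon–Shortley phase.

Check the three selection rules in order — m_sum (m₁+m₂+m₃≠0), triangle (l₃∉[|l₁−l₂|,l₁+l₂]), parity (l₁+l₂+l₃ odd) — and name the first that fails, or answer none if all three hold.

m_sum

azimuthal sum: -1 + 1 + 1 = 1  ✗
1 ≤ 2 ≤ 3 (triangle on l)
L = 2 + 1 + 2 = 5 (odd)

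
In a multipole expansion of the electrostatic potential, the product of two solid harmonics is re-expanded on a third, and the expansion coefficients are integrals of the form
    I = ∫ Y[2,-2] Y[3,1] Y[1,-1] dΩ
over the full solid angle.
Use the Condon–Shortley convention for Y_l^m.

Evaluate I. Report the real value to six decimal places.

0.000000

-2 + 1 − 1 = -2 ≠ 0: azimuthal integral kills it; I = 0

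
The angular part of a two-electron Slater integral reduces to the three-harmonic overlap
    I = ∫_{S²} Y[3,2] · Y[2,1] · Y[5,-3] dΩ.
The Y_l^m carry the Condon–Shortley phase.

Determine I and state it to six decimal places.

-0.253584

Rules hold: Σm=0, L=10 even, 1≤5≤5.
N = 7·5·11 = 385
Δ = 0!·6!·4!/11! = 1/2310
Racah Σ t=0..0: t=0:+1/144 = 1/144
⇒ 3j(3 2 5; 0 0 0)² = 10/231, sgn -1
Racah Σ t=0..0: t=0:+1/720 = 1/720
⇒ 3j(3 2 5; 2 1 -3)² = 8/165, sgn +1
4πI² = N·(3j₀)²·(3jₘ)² = 80/99
I = -1·√(0.808081/4π) = -0.25358436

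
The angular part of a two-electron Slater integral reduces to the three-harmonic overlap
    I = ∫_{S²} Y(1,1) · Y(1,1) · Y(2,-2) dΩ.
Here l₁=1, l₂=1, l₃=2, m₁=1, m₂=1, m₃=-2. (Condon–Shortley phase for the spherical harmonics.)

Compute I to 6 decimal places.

0.309019

m-sum 0 ✓  L=4 even ✓  0≤2≤2 ✓
Π(2lᵢ+1) = 3×3×5 = 45
triangle coeff Δ(1,1,2) = 1/30
Σ_t [0,0]: t=0:+1/1 = 1/1
(3j)²=2/15 [(1 1 2; 0 0 0)], sign=+1
Σ_t [0,0]: t=0:+1/4 = 1/4
(3j)²=1/5 [(1 1 2; 1 1 -2)], sign=+1
⇒ 4πI² = 6/5
I = (+1)√(6/5/(4π)) = 0.30901936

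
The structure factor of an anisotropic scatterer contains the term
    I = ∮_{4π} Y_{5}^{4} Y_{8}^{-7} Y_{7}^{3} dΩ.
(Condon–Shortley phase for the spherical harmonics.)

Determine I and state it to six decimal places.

0.161070

Checks pass: Σm=0; 20 even; l₃=7∈[3,13].
(2·5+1)(2·8+1)(2·7+1) = 2805
Δ: 6! 4! 10! / 21! → 1/814773960
sum: t=1:−1/87091200 t=2:+1/4976640 t=3:−1/2073600 t=4:+1/4976640 t=5:−1/87091200 = -1/9676800
3j²(5 8 7; 0 0 0) = Δ·Π!·Σ² = 360/46189  (sign +1)
sum: t=0:+1/1567641600 t=1:−1/10450944000 = 17/31352832000
3j²(5 8 7; 4 -7 3) = Δ·Π!·Σ² = 17/1140  (sign +1)
combine: 4πI² = 2805·360/46189·17/1140 = 1530/4693
take √, sign +1: I = 0.16107031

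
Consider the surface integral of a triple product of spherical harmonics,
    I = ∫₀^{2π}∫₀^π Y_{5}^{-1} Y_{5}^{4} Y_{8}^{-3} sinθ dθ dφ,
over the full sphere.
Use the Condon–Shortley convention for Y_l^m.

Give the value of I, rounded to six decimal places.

0.162689

m-sum 0 ✓  L=18 even ✓  0≤8≤10 ✓
Π(2lᵢ+1) = 11×11×17 = 2057
triangle coeff Δ(5,5,8) = 1/37413090
Σ_t [0,2]: t=0:+1/1036800 t=1:−1/331776 t=2:+1/1036800 = -1/921600
(3j)²=490/46189 [(5 5 8; 0 0 0)], sign=-1
Σ_t [1,2]: t=1:−1/29030400 t=2:+1/5806080 = 1/7257600
(3j)²=64/4199 [(5 5 8; -1 4 -3)], sign=-1
⇒ 4πI² = 344960/1037153
I = (+1)√(344960/1037153/(4π)) = 0.16268894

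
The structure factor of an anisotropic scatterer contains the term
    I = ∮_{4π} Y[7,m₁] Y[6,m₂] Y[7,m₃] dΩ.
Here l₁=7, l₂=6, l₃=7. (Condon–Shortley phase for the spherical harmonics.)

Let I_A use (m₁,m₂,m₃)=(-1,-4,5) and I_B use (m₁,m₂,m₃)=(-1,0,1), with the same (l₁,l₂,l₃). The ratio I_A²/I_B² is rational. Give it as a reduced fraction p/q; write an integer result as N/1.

22638/15625

l's match ⇒ only the (l;m) 3-j factors differ between A and B.
A: triangle coeff Δ(7,6,7) = 1/2444321880; Σ_t [0,2]: t=0:+1/1393459200 t=1:−1/72576000 t=2:+1/49766400 = 7/995328000; (3j)²=343/83980 [(7 6 7; -1 -4 5)], sign=+1
B: triangle coeff Δ(7,6,7) = 1/2444321880; Σ_t [0,6]: t=0:+1/20901888000 t=1:−1/72576000 t=2:+1/3317760 t=3:−1/933120 t=4:+1/1327104 t=5:−1/10368000 t=6:+1/746496000 = -1/7962624; (3j)²=3125/1108536 [(7 6 7; -1 0 1)], sign=-1
I_A²/I_B² = (343/83980)/(3125/1108536) = 22638/15625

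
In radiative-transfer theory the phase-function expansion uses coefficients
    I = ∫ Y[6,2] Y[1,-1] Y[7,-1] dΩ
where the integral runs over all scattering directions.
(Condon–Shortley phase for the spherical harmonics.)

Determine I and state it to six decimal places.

m-sum 0 ✓  L=14 even ✓  5≤7≤7 ✓
Π(2lᵢ+1) = 13×3×15 = 585
triangle coeff Δ(6,1,7) = 1/1365
Σ_t [0,0]: t=0:+1/518400 = 1/518400
(3j)²=7/195 [(6 1 7; 0 0 0)], sign=-1
Σ_t [0,0]: t=0:+1/1935360 = 1/1935360
(3j)²=1/91 [(6 1 7; 2 -1 -1)], sign=+1
⇒ 4πI² = 3/13
I = (-1)√(3/13/(4π)) = -0.13551395

-0.135514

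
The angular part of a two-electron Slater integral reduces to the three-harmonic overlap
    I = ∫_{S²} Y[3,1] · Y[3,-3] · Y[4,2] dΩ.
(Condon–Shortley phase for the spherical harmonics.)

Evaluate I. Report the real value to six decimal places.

-0.188451

Checks pass: Σm=0; 10 even; l₃=4∈[0,6].
(2·3+1)(2·3+1)(2·4+1) = 441
Δ: 2! 4! 4! / 11! → 1/34650
sum: t=0:+1/72 t=1:−1/16 t=2:+1/72 = -5/144
3j²(3 3 4; 0 0 0) = Δ·Π!·Σ² = 2/77  (sign -1)
sum: t=0:+1/192 = 1/192
3j²(3 3 4; 1 -3 2) = Δ·Π!·Σ² = 3/77  (sign +1)
combine: 4πI² = 441·2/77·3/77 = 54/121
take √, sign -1: I = -0.18845135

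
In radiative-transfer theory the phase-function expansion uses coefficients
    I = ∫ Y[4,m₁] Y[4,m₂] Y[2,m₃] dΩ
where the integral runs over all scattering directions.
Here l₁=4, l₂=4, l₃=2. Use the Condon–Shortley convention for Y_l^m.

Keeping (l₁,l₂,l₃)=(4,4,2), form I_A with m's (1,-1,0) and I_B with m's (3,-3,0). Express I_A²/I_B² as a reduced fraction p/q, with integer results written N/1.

289/49

Shared (l₁,l₂,l₃)=(4,4,2): N and (l;000)² cancel in I_A²/I_B².
A: Δ = 6!·2!·2!/11! = 1/13860; Racah Σ t=1..3: t=1:−1/480 t=2:+1/48 t=3:−1/144 = 17/1440; ⇒ 3j(4 4 2; 1 -1 0)² = 289/13860, sgn +1
B: Δ = 6!·2!·2!/11! = 1/13860; Racah Σ t=0..1: t=0:+1/720 t=1:−1/480 = -1/1440; ⇒ 3j(4 4 2; 3 -3 0)² = 7/1980, sgn -1
I_A²/I_B² = (289/13860)/(7/1980) = 289/49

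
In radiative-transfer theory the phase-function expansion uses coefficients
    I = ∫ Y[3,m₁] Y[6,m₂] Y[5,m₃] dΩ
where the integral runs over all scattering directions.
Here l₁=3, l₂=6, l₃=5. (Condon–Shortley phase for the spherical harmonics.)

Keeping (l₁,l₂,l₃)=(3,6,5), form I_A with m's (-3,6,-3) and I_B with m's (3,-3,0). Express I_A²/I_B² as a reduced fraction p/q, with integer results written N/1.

Same 3,6,5: normalisation and zero-m 3j drop out of the ratio.
A: Δ: 4! 2! 8! / 15! → 1/675675; sum: t=4:+1/1935360 = 1/1935360; 3j²(3 6 5; -3 6 -3) = Δ·Π!·Σ² = 1/91  (sign +1)
B: Δ: 4! 2! 8! / 15! → 1/675675; sum: t=0:+1/34560 = 1/34560; 3j²(3 6 5; 3 -3 0) = Δ·Π!·Σ² = 4/143  (sign -1)
I_A²/I_B² = (1/91)/(4/143) = 11/28

11/28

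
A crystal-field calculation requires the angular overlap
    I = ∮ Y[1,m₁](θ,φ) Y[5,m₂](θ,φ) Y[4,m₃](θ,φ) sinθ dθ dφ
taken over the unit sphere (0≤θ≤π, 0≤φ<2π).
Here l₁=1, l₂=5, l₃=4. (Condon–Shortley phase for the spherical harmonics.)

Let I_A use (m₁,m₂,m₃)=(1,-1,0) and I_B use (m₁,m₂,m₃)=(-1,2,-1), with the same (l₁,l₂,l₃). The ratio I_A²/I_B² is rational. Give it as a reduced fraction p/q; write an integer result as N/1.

5/7

Shared (l₁,l₂,l₃)=(1,5,4): N and (l;000)² cancel in I_A²/I_B².
A: Δ = 2!·0!·8!/11! = 1/495; Racah Σ t=0..0: t=0:+1/1152 = 1/1152; ⇒ 3j(1 5 4; 1 -1 0)² = 1/33, sgn +1
B: Δ = 2!·0!·8!/11! = 1/495; Racah Σ t=2..2: t=2:+1/1440 = 1/1440; ⇒ 3j(1 5 4; -1 2 -1)² = 7/165, sgn -1
I_A²/I_B² = (1/33)/(7/165) = 5/7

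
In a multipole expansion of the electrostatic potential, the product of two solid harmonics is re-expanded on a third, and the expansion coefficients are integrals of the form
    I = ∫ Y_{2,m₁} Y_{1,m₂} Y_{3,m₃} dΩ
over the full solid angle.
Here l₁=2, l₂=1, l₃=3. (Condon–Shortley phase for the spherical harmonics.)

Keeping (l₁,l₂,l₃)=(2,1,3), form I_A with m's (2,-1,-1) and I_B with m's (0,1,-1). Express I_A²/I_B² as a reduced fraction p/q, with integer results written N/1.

1/6

Shared (l₁,l₂,l₃)=(2,1,3): N and (l;000)² cancel in I_A²/I_B².
A: Δ = 0!·4!·2!/7! = 1/105; Racah Σ t=0..0: t=0:+1/48 = 1/48; ⇒ 3j(2 1 3; 2 -1 -1)² = 1/105, sgn +1
B: Δ = 0!·4!·2!/7! = 1/105; Racah Σ t=0..0: t=0:+1/8 = 1/8; ⇒ 3j(2 1 3; 0 1 -1)² = 2/35, sgn +1
I_A²/I_B² = (1/105)/(2/35) = 1/6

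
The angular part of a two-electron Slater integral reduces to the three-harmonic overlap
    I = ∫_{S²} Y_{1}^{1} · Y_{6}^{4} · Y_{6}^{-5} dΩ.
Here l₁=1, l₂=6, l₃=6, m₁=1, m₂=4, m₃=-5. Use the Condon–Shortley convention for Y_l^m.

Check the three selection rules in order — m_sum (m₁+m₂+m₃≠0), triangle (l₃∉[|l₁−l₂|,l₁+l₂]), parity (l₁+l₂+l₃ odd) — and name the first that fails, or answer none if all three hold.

parity

azimuthal sum: 1 + 4 − 5 = 0  ✓
5 ≤ 6 ≤ 7 (triangle on l)  ✓
L = 1 + 6 + 6 = 13 (odd)  ✗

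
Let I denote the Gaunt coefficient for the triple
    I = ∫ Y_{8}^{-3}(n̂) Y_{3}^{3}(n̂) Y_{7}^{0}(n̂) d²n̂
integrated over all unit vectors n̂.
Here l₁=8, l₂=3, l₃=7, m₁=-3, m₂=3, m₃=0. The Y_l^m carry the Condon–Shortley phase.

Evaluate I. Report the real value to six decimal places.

Rules hold: Σm=0, L=18 even, 5≤7≤11.
N = 17·7·15 = 1785
Δ = 4!·12!·2!/19! = 1/5290740
Racah Σ t=1..3: t=1:−1/7257600 t=2:+1/2073600 t=3:−1/7257600 = 1/4838400
⇒ 3j(8 3 7; 0 0 0)² = 252/20995, sgn -1
Racah Σ t=4..4: t=4:+1/29030400 = 1/29030400
⇒ 3j(8 3 7; -3 3 0)² = 165/8398, sgn -1
4πI² = N·(3j₀)²·(3jₘ)² = 436590/1037153
I = +1·√(0.42095/4π) = 0.18302506

0.183025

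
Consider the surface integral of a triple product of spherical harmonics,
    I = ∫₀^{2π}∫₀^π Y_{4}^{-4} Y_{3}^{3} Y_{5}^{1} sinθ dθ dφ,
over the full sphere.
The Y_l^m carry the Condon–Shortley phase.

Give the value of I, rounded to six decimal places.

Rules hold: Σm=0, L=12 even, 1≤5≤7.
N = 9·7·11 = 693
Δ = 2!·6!·4!/13! = 1/180180
Racah Σ t=0..2: t=0:+1/576 t=1:−1/144 t=2:+1/576 = -1/288
⇒ 3j(4 3 5; 0 0 0)² = 20/1001, sgn +1
Racah Σ t=2..2: t=2:+1/34560 = 1/34560
⇒ 3j(4 3 5; -4 3 1)² = 1/429, sgn +1
4πI² = N·(3j₀)²·(3jₘ)² = 60/1859
I = +1·√(0.0322754/4π) = 0.05067935

0.050679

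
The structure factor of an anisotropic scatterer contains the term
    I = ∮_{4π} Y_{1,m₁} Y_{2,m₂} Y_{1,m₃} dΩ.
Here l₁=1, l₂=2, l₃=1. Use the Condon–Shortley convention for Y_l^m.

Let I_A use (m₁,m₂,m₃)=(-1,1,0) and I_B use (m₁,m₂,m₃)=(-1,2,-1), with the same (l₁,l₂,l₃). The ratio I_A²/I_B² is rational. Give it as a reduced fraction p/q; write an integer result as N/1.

Shared (l₁,l₂,l₃)=(1,2,1): N and (l;000)² cancel in I_A²/I_B².
A: Δ = 2!·0!·2!/5! = 1/30; Racah Σ t=2..2: t=2:+1/2 = 1/2; ⇒ 3j(1 2 1; -1 1 0)² = 1/10, sgn -1
B: Δ = 2!·0!·2!/5! = 1/30; Racah Σ t=2..2: t=2:+1/4 = 1/4; ⇒ 3j(1 2 1; -1 2 -1)² = 1/5, sgn +1
I_A²/I_B² = (1/10)/(1/5) = 1/2

1/2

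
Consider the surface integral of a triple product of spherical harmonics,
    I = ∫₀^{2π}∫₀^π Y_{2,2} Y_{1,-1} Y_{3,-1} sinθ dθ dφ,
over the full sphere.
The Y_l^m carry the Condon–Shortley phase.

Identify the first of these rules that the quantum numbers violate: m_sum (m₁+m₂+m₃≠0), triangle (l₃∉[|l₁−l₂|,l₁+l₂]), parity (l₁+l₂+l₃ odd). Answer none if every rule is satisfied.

m₁+m₂+m₃ = 2 − 1 − 1 = 0  ✓
triangle: |2−1|=1 ≤ l₃=3 ≤ 2+1=3  ✓
parity: l₁+l₂+l₃ = 6 is even  ✓

none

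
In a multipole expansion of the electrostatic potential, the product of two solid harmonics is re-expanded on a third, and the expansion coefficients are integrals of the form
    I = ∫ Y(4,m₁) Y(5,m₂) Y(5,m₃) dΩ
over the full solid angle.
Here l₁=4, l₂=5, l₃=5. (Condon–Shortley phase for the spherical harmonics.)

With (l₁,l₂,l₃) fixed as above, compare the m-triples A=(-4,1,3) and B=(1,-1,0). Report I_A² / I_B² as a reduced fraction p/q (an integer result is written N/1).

Same 4,5,5: normalisation and zero-m 3j drop out of the ratio.
A: Δ: 4! 4! 6! / 15! → 1/3153150; sum: t=4:+1/27648 = 1/27648; 3j²(4 5 5; -4 1 3) = Δ·Π!·Σ² = 10/429  (sign +1)
B: Δ: 4! 4! 6! / 15! → 1/3153150; sum: t=0:+1/6912 t=1:−1/864 t=2:+1/1152 t=3:−1/17280 = -7/34560; 3j²(4 5 5; 1 -1 0) = Δ·Π!·Σ² = 1/429  (sign +1)
I_A²/I_B² = (10/429)/(1/429) = 10/1

10/1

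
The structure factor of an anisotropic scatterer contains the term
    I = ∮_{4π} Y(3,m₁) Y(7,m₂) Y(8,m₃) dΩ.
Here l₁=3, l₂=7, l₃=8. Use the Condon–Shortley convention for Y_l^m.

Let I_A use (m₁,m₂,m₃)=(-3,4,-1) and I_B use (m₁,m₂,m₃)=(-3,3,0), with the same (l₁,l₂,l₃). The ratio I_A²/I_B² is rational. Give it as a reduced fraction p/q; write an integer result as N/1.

Same 3,7,8: normalisation and zero-m 3j drop out of the ratio.
A: Δ: 2! 4! 12! / 19! → 1/5290740; sum: t=2:+1/104509440 = 1/104509440; 3j²(3 7 8; -3 4 -1) = Δ·Π!·Σ² = 275/50388  (sign -1)
B: Δ: 2! 4! 12! / 19! → 1/5290740; sum: t=2:+1/46448640 = 1/46448640; 3j²(3 7 8; -3 3 0) = Δ·Π!·Σ² = 75/8398  (sign +1)
I_A²/I_B² = (275/50388)/(75/8398) = 11/18

11/18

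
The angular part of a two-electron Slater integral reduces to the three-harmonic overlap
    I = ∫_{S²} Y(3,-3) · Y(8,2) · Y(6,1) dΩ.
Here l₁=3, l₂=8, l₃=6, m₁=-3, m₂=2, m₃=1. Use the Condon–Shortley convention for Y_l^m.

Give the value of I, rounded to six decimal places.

L=17 odd ⇒ parity kills the (l;000) factor ⇒ I = 0

0.000000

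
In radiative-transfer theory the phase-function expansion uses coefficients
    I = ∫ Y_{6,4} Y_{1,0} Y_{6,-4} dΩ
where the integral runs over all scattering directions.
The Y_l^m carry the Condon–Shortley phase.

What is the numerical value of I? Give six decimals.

Σlᵢ=13 odd — θ-integrand is odd under cosθ→−cosθ; I=0

0.000000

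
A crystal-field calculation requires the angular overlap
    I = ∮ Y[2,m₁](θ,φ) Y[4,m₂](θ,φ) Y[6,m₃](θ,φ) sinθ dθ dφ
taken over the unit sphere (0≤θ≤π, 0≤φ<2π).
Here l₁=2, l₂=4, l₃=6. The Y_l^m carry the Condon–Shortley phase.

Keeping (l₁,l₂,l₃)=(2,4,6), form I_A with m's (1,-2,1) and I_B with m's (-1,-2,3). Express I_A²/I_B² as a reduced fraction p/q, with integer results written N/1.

5/18

Shared (l₁,l₂,l₃)=(2,4,6): N and (l;000)² cancel in I_A²/I_B².
A: Δ = 0!·4!·8!/13! = 1/6435; Racah Σ t=0..0: t=0:+1/8640 = 1/8640; ⇒ 3j(2 4 6; 1 -2 1)² = 14/1287, sgn -1
B: Δ = 0!·4!·8!/13! = 1/6435; Racah Σ t=0..0: t=0:+1/8640 = 1/8640; ⇒ 3j(2 4 6; -1 -2 3)² = 28/715, sgn -1
I_A²/I_B² = (14/1287)/(28/715) = 5/18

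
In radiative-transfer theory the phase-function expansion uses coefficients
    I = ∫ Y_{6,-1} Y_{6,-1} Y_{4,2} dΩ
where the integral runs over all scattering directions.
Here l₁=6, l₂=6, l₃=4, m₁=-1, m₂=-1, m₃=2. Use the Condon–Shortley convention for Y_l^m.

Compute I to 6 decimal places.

0.133571

Rules hold: Σm=0, L=16 even, 0≤4≤12.
N = 13·13·9 = 1521
Δ = 8!·4!·4!/17! = 1/15315300
Racah Σ t=2..6: t=2:+1/829440 t=3:−1/25920 t=4:+1/9216 t=5:−1/25920 t=6:+1/829440 = 7/207360
⇒ 3j(6 6 4; 0 0 0)² = 28/2431, sgn +1
Racah Σ t=3..5: t=3:−1/69120 t=4:+1/20736 t=5:−1/69120 = 1/51840
⇒ 3j(6 6 4; -1 -1 2)² = 280/21879, sgn +1
4πI² = N·(3j₀)²·(3jₘ)² = 7840/34969
I = +1·√(0.224199/4π) = 0.13357079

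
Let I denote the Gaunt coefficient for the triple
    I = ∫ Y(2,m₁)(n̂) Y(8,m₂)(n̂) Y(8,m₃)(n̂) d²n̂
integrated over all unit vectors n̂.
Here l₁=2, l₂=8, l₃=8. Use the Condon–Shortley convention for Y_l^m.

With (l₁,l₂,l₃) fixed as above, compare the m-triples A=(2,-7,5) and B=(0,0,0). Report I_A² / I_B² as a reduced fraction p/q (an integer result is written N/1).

Shared (l₁,l₂,l₃)=(2,8,8): N and (l;000)² cancel in I_A²/I_B².
A: Δ = 2!·2!·14!/19! = 1/348840; Racah Σ t=0..0: t=0:+1/24908083200 = 1/24908083200; ⇒ 3j(2 8 8; 2 -7 5)² = 7/1292, sgn -1
B: Δ = 2!·2!·14!/19! = 1/348840; Racah Σ t=0..2: t=0:+1/116121600 t=1:−1/25401600 t=2:+1/116121600 = -1/45158400; ⇒ 3j(2 8 8; 0 0 0)² = 24/1615, sgn -1
I_A²/I_B² = (7/1292)/(24/1615) = 35/96

35/96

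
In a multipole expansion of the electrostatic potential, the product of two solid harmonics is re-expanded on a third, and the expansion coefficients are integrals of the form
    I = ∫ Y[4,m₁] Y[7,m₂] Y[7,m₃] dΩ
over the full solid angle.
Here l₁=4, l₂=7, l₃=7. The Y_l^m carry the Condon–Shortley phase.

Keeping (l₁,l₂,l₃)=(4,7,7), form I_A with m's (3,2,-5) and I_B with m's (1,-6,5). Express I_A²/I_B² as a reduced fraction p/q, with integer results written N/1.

8575/2288

Shared (l₁,l₂,l₃)=(4,7,7): N and (l;000)² cancel in I_A²/I_B².
A: Δ = 4!·4!·10!/19! = 1/58198140; Racah Σ t=0..1: t=0:+1/52254720 t=1:−1/11612160 = -1/14929920; ⇒ 3j(4 7 7; 3 2 -5)² = 1225/75582, sgn -1
B: Δ = 4!·4!·10!/19! = 1/58198140; Racah Σ t=0..1: t=0:+1/52254720 t=1:−1/87091200 = 1/130636800; ⇒ 3j(4 7 7; 1 -6 5)² = 88/20349, sgn +1
I_A²/I_B² = (1225/75582)/(88/20349) = 8575/2288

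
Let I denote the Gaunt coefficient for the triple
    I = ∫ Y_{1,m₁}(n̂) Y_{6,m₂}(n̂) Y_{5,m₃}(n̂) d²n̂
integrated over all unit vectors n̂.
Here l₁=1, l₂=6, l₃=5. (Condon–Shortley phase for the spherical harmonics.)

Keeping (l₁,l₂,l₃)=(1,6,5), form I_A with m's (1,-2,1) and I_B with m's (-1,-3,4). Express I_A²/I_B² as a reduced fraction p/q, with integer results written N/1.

28/3

l's match ⇒ only the (l;m) 3-j factors differ between A and B.
A: triangle coeff Δ(1,6,5) = 1/858; Σ_t [0,0]: t=0:+1/34560 = 1/34560; (3j)²=14/429 [(1 6 5; 1 -2 1)], sign=+1
B: triangle coeff Δ(1,6,5) = 1/858; Σ_t [2,2]: t=2:+1/725760 = 1/725760; (3j)²=1/286 [(1 6 5; -1 -3 4)], sign=-1
I_A²/I_B² = (14/429)/(1/286) = 28/3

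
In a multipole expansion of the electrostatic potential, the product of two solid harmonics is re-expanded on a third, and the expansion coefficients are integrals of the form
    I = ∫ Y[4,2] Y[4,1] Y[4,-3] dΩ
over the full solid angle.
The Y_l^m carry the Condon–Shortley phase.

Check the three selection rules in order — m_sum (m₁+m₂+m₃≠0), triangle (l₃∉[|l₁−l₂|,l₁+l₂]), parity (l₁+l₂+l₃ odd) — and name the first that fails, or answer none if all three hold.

none

azimuthal sum: 2 + 1 − 3 = 0  ✓
0 ≤ 4 ≤ 8 (triangle on l)  ✓
L = 4 + 4 + 4 = 12 (even)  ✓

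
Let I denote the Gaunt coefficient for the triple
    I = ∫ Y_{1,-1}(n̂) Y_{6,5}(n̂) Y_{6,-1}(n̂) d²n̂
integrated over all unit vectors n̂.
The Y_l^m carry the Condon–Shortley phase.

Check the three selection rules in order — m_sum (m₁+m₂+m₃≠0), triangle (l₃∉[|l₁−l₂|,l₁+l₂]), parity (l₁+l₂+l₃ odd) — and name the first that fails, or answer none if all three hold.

m_sum

Σmᵢ = 3  ✗
l₃∈[|l₁−l₂|,l₁+l₂]=[5,7], have l₃=6
Σlᵢ = 13 ⇒ odd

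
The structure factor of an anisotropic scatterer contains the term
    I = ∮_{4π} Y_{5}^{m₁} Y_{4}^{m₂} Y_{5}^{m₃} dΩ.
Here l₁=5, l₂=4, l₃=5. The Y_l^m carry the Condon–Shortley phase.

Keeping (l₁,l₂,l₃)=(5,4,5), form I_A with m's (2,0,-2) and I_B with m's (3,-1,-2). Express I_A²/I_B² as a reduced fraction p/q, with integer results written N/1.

1/30

Same 5,4,5: normalisation and zero-m 3j drop out of the ratio.
A: Δ: 4! 6! 4! / 15! → 1/3153150; sum: t=0:+1/20736 t=1:−1/1728 t=2:+1/1920 t=3:−1/25920 = -1/20736; 3j²(5 4 5; 2 0 -2) = Δ·Π!·Σ² = 1/2574  (sign +1)
B: Δ: 4! 6! 4! / 15! → 1/3153150; sum: t=0:+1/6912 t=1:−1/2880 t=2:+1/17280 = -1/6912; 3j²(5 4 5; 3 -1 -2) = Δ·Π!·Σ² = 5/429  (sign +1)
I_A²/I_B² = (1/2574)/(5/429) = 1/30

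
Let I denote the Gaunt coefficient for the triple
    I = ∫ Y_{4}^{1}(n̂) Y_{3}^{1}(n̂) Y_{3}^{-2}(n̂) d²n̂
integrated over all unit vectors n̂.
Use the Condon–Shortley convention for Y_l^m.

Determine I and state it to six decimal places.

Rules hold: Σm=0, L=10 even, 1≤3≤7.
N = 9·7·7 = 441
Δ = 4!·4!·2!/11! = 1/34650
Racah Σ t=1..3: t=1:−1/72 t=2:+1/16 t=3:−1/72 = 5/144
⇒ 3j(4 3 3; 0 0 0)² = 2/77, sgn -1
Racah Σ t=2..3: t=2:+1/48 t=3:−1/144 = 1/72
⇒ 3j(4 3 3; 1 1 -2)² = 16/693, sgn -1
4πI² = N·(3j₀)²·(3jₘ)² = 32/121
I = +1·√(0.264463/4π) = 0.14506992

0.145070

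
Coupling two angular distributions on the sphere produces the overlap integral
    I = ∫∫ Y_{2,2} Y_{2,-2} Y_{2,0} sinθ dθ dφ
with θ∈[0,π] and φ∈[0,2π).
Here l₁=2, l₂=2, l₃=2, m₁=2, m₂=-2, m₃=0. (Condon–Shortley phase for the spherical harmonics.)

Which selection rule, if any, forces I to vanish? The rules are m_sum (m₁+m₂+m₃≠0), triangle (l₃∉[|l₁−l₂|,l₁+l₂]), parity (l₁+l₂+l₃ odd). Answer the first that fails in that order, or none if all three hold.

none

Σmᵢ = 0  ✓
l₃∈[|l₁−l₂|,l₁+l₂]=[0,4], have l₃=2  ✓
Σlᵢ = 6 ⇒ even  ✓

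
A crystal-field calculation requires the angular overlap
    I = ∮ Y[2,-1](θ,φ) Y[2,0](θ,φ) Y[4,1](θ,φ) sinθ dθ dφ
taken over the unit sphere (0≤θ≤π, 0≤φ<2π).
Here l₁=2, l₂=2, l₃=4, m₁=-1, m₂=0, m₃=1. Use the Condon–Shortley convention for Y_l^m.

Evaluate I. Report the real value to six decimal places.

-0.220728

Checks pass: Σm=0; 8 even; l₃=4∈[0,4].
(2·2+1)(2·2+1)(2·4+1) = 225
Δ: 0! 4! 4! / 9! → 1/630
sum: t=0:+1/16 = 1/16
3j²(2 2 4; 0 0 0) = Δ·Π!·Σ² = 2/35  (sign +1)
sum: t=0:+1/24 = 1/24
3j²(2 2 4; -1 0 1) = Δ·Π!·Σ² = 1/21  (sign -1)
combine: 4πI² = 225·2/35·1/21 = 30/49
take √, sign -1: I = -0.22072812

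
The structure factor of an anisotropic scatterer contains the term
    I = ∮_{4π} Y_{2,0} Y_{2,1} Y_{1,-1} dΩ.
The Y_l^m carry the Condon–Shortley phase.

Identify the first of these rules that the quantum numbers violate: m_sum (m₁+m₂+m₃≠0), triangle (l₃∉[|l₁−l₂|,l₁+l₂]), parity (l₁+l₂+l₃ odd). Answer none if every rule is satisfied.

azimuthal sum: 0 + 1 − 1 = 0  ✓
0 ≤ 1 ≤ 4 (triangle on l)  ✓
L = 2 + 2 + 1 = 5 (odd)  ✗

parity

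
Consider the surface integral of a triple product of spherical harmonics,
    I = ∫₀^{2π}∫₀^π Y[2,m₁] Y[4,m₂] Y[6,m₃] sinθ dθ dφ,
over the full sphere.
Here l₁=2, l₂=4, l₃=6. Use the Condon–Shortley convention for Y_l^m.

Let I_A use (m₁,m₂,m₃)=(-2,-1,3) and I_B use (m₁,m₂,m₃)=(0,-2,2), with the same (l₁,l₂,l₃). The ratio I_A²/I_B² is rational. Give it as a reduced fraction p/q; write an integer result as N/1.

Shared (l₁,l₂,l₃)=(2,4,6): N and (l;000)² cancel in I_A²/I_B².
A: Δ = 0!·4!·8!/13! = 1/6435; Racah Σ t=0..0: t=0:+1/17280 = 1/17280; ⇒ 3j(2 4 6; -2 -1 3)² = 14/715, sgn -1
B: Δ = 0!·4!·8!/13! = 1/6435; Racah Σ t=0..0: t=0:+1/5760 = 1/5760; ⇒ 3j(2 4 6; 0 -2 2)² = 56/2145, sgn +1
I_A²/I_B² = (14/715)/(56/2145) = 3/4

3/4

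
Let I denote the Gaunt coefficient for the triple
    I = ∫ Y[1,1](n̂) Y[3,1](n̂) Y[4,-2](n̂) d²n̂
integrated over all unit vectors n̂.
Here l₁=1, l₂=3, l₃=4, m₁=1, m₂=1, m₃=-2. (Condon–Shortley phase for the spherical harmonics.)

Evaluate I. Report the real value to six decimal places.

Checks pass: Σm=0; 8 even; l₃=4∈[2,4].
(2·1+1)(2·3+1)(2·4+1) = 189
Δ: 0! 2! 6! / 9! → 1/252
sum: t=0:+1/36 = 1/36
3j²(1 3 4; 0 0 0) = Δ·Π!·Σ² = 4/63  (sign +1)
sum: t=0:+1/96 = 1/96
3j²(1 3 4; 1 1 -2) = Δ·Π!·Σ² = 5/84  (sign +1)
combine: 4πI² = 189·4/63·5/84 = 5/7
take √, sign +1: I = 0.23841361

0.238414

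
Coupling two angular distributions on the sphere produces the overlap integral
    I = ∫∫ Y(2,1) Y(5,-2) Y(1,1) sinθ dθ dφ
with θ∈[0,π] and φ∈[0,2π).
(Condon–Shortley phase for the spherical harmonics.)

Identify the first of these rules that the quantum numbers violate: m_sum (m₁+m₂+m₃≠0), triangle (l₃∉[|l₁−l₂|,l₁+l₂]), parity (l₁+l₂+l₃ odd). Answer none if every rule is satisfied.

azimuthal sum: 1 − 2 + 1 = 0  ✓
3 ≤ 1 ≤ 7 (triangle on l)  ✗
L = 2 + 5 + 1 = 8 (even)

triangle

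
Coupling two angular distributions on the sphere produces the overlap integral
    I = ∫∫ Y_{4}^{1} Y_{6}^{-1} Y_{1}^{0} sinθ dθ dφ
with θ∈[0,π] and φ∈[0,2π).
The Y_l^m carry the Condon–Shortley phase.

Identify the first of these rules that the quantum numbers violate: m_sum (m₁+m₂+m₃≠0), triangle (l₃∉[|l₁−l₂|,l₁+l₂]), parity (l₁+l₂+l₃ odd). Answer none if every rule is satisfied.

m₁+m₂+m₃ = 1 − 1 + 0 = 0  ✓
triangle: |4−6|=2 ≤ l₃=1 ≤ 4+6=10  ✗
parity: l₁+l₂+l₃ = 11 is odd

triangle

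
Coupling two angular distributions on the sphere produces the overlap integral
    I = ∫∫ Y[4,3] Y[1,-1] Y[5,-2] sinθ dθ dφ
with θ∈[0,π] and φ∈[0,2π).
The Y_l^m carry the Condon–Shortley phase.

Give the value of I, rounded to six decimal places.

Rules hold: Σm=0, L=10 even, 3≤5≤5.
N = 9·3·11 = 297
Δ = 0!·8!·2!/11! = 1/495
Racah Σ t=0..0: t=0:+1/576 = 1/576
⇒ 3j(4 1 5; 0 0 0)² = 5/99, sgn -1
Racah Σ t=0..0: t=0:+1/10080 = 1/10080
⇒ 3j(4 1 5; 3 -1 -2)² = 1/165, sgn -1
4πI² = N·(3j₀)²·(3jₘ)² = 1/11
I = +1·√(0.0909091/4π) = 0.08505478

0.085055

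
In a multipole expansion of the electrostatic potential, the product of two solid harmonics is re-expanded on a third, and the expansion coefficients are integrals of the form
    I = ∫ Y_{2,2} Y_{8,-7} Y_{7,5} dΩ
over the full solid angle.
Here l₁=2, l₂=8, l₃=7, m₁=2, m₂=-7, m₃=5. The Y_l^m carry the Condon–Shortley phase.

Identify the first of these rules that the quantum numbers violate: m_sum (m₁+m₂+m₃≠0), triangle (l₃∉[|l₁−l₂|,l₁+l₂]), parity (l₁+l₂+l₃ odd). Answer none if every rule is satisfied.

m₁+m₂+m₃ = 2 − 7 + 5 = 0  ✓
triangle: |2−8|=6 ≤ l₃=7 ≤ 2+8=10  ✓
parity: l₁+l₂+l₃ = 17 is odd  ✗

parity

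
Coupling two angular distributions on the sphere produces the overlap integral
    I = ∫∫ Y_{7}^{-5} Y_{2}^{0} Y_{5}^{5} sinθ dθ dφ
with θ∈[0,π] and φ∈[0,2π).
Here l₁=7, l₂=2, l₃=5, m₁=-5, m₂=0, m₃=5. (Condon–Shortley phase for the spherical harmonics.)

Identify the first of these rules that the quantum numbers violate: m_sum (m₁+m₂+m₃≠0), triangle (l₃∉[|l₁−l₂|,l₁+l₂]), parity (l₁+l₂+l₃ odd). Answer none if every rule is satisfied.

none

azimuthal sum: -5 + 0 + 5 = 0  ✓
5 ≤ 5 ≤ 9 (triangle on l)  ✓
L = 7 + 2 + 5 = 14 (even)  ✓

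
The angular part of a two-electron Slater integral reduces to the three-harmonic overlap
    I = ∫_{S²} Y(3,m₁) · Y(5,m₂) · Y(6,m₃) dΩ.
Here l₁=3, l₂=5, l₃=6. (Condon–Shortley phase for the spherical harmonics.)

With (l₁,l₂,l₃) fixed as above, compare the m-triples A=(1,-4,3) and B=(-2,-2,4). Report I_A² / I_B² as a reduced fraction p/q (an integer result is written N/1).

Same 3,5,6: normalisation and zero-m 3j drop out of the ratio.
A: Δ: 2! 4! 8! / 15! → 1/675675; sum: t=0:+1/40320 t=1:−1/241920 = 1/48384; 3j²(3 5 6; 1 -4 3) = Δ·Π!·Σ² = 24/1001  (sign -1)
B: Δ: 2! 4! 8! / 15! → 1/675675; sum: t=1:−1/34560 t=2:+1/60480 = -1/80640; 3j²(3 5 6; -2 -2 4) = Δ·Π!·Σ² = 6/1001  (sign -1)
I_A²/I_B² = (24/1001)/(6/1001) = 4/1

4/1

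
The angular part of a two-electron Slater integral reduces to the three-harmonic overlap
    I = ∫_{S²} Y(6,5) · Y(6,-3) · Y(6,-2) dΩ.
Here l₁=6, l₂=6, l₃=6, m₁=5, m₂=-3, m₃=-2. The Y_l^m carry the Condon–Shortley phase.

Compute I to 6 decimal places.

-0.050240

m-sum 0 ✓  L=18 even ✓  0≤6≤12 ✓
Π(2lᵢ+1) = 13×13×13 = 2197
triangle coeff Δ(6,6,6) = 1/325909584
Σ_t [0,6]: t=0:+1/373248000 t=1:−1/1728000 t=2:+1/110592 t=3:−1/46656 t=4:+1/110592 t=5:−1/1728000 t=6:+1/373248000 = -7/1555200
(3j)²=400/46189 [(6 6 6; 0 0 0)], sign=-1
Σ_t [0,1]: t=0:+1/3110400 t=1:−1/4147200 = 1/12441600
(3j)²=7/4199 [(6 6 6; 5 -3 -2)], sign=+1
⇒ 4πI² = 36400/1147619
I = (-1)√(36400/1147619/(4π)) = -0.05023968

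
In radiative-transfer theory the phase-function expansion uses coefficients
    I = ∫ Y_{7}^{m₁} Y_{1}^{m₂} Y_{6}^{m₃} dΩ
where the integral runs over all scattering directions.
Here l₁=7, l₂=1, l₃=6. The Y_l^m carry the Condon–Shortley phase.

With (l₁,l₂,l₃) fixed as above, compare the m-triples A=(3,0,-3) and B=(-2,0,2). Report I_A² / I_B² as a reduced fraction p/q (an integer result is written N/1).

8/9

l's match ⇒ only the (l;m) 3-j factors differ between A and B.
A: triangle coeff Δ(7,1,6) = 1/1365; Σ_t [1,1]: t=1:−1/2177280 = -1/2177280; (3j)²=8/273 [(7 1 6; 3 0 -3)], sign=+1
B: triangle coeff Δ(7,1,6) = 1/1365; Σ_t [1,1]: t=1:−1/967680 = -1/967680; (3j)²=3/91 [(7 1 6; -2 0 2)], sign=-1
I_A²/I_B² = (8/273)/(3/91) = 8/9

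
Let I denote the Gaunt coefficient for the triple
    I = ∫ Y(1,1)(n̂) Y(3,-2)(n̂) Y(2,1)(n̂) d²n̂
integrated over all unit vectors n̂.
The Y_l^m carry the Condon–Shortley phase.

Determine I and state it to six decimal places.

Rules hold: Σm=0, L=6 even, 2≤2≤4.
N = 3·7·5 = 105
Δ = 2!·0!·4!/7! = 1/105
Racah Σ t=1..1: t=1:−1/4 = -1/4
⇒ 3j(1 3 2; 0 0 0)² = 3/35, sgn -1
Racah Σ t=0..0: t=0:+1/12 = 1/12
⇒ 3j(1 3 2; 1 -2 1)² = 2/21, sgn -1
4πI² = N·(3j₀)²·(3jₘ)² = 6/7
I = +1·√(0.857143/4π) = 0.26116903

0.261169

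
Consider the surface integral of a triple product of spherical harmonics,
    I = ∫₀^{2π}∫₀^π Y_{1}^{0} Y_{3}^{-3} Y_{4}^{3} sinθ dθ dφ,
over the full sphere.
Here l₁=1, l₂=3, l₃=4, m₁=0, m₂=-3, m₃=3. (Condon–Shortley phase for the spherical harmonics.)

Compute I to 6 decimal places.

-0.162868

m-sum 0 ✓  L=8 even ✓  2≤4≤4 ✓
Π(2lᵢ+1) = 3×7×9 = 189
triangle coeff Δ(1,3,4) = 1/252
Σ_t [0,0]: t=0:+1/36 = 1/36
(3j)²=4/63 [(1 3 4; 0 0 0)], sign=+1
Σ_t [0,0]: t=0:+1/720 = 1/720
(3j)²=1/36 [(1 3 4; 0 -3 3)], sign=-1
⇒ 4πI² = 1/3
I = (-1)√(1/3/(4π)) = -0.16286750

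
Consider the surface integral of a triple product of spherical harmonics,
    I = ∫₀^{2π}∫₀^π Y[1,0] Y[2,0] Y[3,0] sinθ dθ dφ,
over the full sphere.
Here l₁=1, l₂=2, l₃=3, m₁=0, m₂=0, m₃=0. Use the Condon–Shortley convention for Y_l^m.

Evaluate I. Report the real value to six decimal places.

m-sum 0 ✓  L=6 even ✓  1≤3≤3 ✓
Π(2lᵢ+1) = 3×5×7 = 105
triangle coeff Δ(1,2,3) = 1/105
Σ_t [0,0]: t=0:+1/4 = 1/4
(3j)²=3/35 [(1 2 3; 0 0 0)], sign=-1
(m-triple is (0,0,0) — same symbol as above.)
⇒ 4πI² = 27/35
I = (+1)√(27/35/(4π)) = 0.24776670

0.247767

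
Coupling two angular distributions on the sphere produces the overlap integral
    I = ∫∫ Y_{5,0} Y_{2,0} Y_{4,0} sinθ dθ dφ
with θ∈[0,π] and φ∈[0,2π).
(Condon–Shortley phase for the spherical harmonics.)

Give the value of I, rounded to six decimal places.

L=11 odd ⇒ parity kills the (l;000) factor ⇒ I = 0

0.000000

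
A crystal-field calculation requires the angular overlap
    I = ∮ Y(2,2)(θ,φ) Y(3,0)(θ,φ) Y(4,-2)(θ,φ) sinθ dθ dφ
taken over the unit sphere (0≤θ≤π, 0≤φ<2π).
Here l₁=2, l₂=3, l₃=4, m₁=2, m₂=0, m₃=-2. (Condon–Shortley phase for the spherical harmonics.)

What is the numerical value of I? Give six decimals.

l₁+l₂+l₃=9 is odd: 3j(l;000)=0 ⇒ I=0

0.000000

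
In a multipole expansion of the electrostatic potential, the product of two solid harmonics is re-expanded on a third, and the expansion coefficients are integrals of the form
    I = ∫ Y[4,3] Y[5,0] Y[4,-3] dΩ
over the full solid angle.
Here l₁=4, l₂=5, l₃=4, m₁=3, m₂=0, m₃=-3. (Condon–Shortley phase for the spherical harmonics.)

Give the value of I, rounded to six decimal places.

0.000000

L=13 odd ⇒ parity kills the (l;000) factor ⇒ I = 0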